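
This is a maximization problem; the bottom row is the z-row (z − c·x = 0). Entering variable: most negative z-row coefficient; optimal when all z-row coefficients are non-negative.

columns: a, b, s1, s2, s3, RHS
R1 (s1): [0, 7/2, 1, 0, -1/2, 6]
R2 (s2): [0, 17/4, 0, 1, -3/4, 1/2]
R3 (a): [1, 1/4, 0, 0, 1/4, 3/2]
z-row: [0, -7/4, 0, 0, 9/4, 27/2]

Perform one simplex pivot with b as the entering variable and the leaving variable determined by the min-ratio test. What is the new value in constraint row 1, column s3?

2/17

Ratio test on column b — row 1: 6/(7/2) = 12/7; row 2: (1/2)/(17/4) = 2/17; row 3: (3/2)/(1/4) = 6. Minimum is 2/17 at row 2 (s2 leaves); pivot element 17/4.
Divide row 2 by 17/4; eliminate column b from the other rows.
Row 1 update in column s3: -1/2 − (7/2)·(-3/17) = 2/17.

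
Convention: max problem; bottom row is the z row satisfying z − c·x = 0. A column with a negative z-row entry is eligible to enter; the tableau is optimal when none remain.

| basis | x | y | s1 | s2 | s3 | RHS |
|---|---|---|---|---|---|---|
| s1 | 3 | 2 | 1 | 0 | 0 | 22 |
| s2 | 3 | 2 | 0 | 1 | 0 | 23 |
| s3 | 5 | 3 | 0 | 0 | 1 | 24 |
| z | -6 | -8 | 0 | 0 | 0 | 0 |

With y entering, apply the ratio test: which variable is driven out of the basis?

s3

Column y entries and ratios — s1: 22/2 = 11; s2: 23/2 = 23/2; s3: 24/3 = 8.
Smallest ratio is 8 in the row of s3, so s3 leaves.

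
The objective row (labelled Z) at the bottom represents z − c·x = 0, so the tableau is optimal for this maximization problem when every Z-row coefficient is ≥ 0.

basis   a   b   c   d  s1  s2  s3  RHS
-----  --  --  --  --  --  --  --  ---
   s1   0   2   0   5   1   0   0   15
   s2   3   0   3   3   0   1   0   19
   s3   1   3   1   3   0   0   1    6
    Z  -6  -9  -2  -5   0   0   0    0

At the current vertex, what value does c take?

c is not in the basis, so in the current basic feasible solution c = 0.

0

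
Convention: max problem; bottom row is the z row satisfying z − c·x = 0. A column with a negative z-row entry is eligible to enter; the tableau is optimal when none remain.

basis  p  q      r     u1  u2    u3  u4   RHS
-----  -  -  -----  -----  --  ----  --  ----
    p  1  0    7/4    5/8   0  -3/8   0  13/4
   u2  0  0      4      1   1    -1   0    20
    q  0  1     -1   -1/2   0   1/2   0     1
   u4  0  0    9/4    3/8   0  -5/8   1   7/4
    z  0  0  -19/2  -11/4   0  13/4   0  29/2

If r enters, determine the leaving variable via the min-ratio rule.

u4

Column r entries and ratios — p: (13/4)/(7/4) = 13/7; u2: 20/4 = 5; q: -1 ≤ 0, skip; u4: (7/4)/(9/4) = 7/9.
Smallest ratio is 7/9 in the row of u4, so u4 leaves.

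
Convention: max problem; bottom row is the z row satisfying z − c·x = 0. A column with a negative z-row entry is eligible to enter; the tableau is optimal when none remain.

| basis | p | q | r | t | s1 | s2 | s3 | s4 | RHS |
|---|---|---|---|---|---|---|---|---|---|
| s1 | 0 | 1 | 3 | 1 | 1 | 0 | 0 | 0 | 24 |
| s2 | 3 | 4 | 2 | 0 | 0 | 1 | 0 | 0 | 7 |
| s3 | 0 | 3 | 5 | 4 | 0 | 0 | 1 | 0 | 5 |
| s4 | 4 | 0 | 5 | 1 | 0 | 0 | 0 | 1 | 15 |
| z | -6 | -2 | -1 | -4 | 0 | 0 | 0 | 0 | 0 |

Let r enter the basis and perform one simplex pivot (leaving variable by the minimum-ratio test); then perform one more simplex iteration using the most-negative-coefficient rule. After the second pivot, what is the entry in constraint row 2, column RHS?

5/3

Ratio test on column r — row 1: 24/3 = 8; row 2: 7/2 = 7/2; row 3: 5/5 = 1; row 4: 15/5 = 3. Minimum is 1 at row 3 (s3 leaves); pivot element 5.
Divide row 3 by 5; eliminate column r from the other rows.
Second iteration: most negative z-row entry is -6 in column p, so p enters.
Ratio test on column p — row 1: entry 0 ≤ 0; row 2: 5/3 = 5/3; row 3: entry 0 ≤ 0; row 4: 10/4 = 5/2. Minimum is 5/3 at row 2 (s2 leaves); pivot element 3.
Divide row 2 by 3; eliminate column p from the other rows.
After both pivots, the entry at constraint row 2, column RHS is 5/3.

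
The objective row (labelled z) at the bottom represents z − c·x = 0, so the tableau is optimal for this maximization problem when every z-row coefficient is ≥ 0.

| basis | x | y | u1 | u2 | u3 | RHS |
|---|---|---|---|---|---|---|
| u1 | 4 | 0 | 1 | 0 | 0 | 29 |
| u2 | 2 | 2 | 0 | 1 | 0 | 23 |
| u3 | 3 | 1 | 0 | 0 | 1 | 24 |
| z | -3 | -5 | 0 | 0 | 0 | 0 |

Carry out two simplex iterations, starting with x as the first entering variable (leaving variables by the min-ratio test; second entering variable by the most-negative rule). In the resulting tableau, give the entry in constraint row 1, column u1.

Ratio test on column x — row 1: 29/4 = 29/4; row 2: 23/2 = 23/2; row 3: 24/3 = 8. Minimum is 29/4 at row 1 (u1 leaves); pivot element 4.
Divide row 1 by 4; eliminate column x from the other rows.
Second iteration: most negative z-row entry is -5 in column y, so y enters.
Ratio test on column y — row 1: entry 0 ≤ 0; row 2: (17/2)/2 = 17/4; row 3: (9/4)/1 = 9/4. Minimum is 9/4 at row 3 (u3 leaves); pivot element 1.
Divide row 3 by 1; eliminate column y from the other rows.
After both pivots, the entry at constraint row 1, column u1 is 1/4.

1/4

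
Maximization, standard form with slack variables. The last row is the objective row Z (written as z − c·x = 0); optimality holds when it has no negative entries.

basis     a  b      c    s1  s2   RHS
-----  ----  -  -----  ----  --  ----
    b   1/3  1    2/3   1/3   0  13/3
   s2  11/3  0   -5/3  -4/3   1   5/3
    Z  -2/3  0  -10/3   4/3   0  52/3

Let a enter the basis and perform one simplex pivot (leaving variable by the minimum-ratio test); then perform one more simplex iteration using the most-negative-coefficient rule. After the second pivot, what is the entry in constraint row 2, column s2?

2/9

Ratio test on column a — row 1: (13/3)/(1/3) = 13; row 2: (5/3)/(11/3) = 5/11. Minimum is 5/11 at row 2 (s2 leaves); pivot element 11/3.
Divide row 2 by 11/3; eliminate column a from the other rows.
Second iteration: most negative Z-row entry is -40/11 in column c, so c enters.
Ratio test on column c — row 1: (46/11)/(9/11) = 46/9; row 2: entry -5/11 ≤ 0. Minimum is 46/9 at row 1 (b leaves); pivot element 9/11.
Divide row 1 by 9/11; eliminate column c from the other rows.
After both pivots, the entry at constraint row 2, column s2 is 2/9.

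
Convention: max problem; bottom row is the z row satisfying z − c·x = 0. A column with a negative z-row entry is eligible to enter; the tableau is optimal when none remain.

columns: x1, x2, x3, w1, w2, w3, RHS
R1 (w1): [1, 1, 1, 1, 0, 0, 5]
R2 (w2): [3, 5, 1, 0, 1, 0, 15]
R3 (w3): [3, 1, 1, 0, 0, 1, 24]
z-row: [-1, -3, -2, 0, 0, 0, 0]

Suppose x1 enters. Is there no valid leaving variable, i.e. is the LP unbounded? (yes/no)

no

Column x1 has positive entries in row(s) 1, 2, 3, so the ratio test bounds it — not unbounded.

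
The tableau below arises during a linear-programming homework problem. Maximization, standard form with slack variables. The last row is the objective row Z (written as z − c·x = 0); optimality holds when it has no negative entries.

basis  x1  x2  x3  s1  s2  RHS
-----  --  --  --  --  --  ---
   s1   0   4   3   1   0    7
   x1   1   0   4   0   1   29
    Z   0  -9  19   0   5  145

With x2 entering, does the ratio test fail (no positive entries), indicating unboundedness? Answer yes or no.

Column x2 has positive entries in row(s) 1, so the ratio test bounds it — not unbounded.

no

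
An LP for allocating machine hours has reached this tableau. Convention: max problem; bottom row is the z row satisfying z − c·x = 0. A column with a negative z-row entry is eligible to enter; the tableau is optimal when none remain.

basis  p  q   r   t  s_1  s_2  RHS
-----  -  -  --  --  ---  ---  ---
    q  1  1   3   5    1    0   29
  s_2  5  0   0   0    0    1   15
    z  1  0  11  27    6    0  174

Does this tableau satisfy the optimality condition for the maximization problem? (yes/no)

yes

Every z-row coefficient is ≥ 0, so the tableau is optimal.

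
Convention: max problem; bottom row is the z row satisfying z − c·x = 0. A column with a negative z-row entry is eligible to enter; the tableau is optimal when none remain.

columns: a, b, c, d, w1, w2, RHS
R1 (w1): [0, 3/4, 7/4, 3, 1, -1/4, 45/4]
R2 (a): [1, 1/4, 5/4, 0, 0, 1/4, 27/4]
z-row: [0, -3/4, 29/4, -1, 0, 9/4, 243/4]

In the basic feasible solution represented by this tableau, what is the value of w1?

w1 is basic (row 1); its value is the RHS of that row, 45/4.

45/4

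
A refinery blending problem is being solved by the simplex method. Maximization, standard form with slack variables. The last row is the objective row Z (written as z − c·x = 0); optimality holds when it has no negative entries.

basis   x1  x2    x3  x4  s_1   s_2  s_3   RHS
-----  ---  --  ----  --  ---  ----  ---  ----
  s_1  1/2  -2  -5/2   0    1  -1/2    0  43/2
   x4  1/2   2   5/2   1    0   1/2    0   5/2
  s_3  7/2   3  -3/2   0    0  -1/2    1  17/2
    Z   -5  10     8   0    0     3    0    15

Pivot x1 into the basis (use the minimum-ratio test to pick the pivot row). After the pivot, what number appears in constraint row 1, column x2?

Ratio test on column x1 — row 1: (43/2)/(1/2) = 43; row 2: (5/2)/(1/2) = 5; row 3: (17/2)/(7/2) = 17/7. Minimum is 17/7 at row 3 (s_3 leaves); pivot element 7/2.
Divide row 3 by 7/2; eliminate column x1 from the other rows.
Row 1 update in column x2: -2 − (1/2)·(6/7) = -17/7.

-17/7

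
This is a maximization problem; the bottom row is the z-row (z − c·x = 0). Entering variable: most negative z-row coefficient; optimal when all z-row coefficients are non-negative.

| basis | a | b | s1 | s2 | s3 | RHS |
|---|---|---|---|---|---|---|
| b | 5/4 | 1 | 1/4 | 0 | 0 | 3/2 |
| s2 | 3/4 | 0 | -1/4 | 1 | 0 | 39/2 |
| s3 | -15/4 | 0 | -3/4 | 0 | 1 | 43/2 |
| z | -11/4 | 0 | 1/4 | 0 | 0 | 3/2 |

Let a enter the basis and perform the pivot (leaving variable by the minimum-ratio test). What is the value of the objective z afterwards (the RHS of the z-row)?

Ratio test on column a — row 1: (3/2)/(5/4) = 6/5; row 2: (39/2)/(3/4) = 26; row 3: entry -15/4 ≤ 0. Minimum is 6/5 at row 1 (b leaves); pivot element 5/4.
Pivot on row 1; the z-row RHS becomes 3/2 − (-11/4)·(6/5) = 24/5.

24/5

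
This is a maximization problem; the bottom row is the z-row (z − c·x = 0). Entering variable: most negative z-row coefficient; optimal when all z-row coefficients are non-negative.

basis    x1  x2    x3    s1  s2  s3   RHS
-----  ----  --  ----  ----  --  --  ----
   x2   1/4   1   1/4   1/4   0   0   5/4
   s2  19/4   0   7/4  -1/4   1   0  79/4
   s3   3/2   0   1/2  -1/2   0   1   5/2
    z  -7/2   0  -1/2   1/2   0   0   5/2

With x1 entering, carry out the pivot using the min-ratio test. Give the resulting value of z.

25/3

Ratio test on column x1 — row 1: (5/4)/(1/4) = 5; row 2: (79/4)/(19/4) = 79/19; row 3: (5/2)/(3/2) = 5/3. Minimum is 5/3 at row 3 (s3 leaves); pivot element 3/2.
Pivot on row 3; the z-row RHS becomes 5/2 − (-7/2)·(5/3) = 25/3.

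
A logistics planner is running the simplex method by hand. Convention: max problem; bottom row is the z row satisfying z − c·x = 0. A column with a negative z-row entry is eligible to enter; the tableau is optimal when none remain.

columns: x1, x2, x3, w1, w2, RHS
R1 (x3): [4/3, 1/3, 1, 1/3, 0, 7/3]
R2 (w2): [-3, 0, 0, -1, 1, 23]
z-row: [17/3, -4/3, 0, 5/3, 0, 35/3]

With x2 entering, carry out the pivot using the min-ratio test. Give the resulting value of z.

Ratio test on column x2 — row 1: (7/3)/(1/3) = 7; row 2: entry 0 ≤ 0. Minimum is 7 at row 1 (x3 leaves); pivot element 1/3.
Pivot on row 1; the z-row RHS becomes 35/3 − (-4/3)·7 = 21.

21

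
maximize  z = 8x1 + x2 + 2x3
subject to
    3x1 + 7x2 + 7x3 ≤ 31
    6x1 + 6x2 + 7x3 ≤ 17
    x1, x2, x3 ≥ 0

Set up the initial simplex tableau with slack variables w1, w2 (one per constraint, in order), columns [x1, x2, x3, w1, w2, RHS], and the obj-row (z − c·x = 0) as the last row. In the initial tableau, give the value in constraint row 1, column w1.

1

Slack w1 belongs to constraint 1; its column is the unit vector e_1, so the entry in row 1 is 1.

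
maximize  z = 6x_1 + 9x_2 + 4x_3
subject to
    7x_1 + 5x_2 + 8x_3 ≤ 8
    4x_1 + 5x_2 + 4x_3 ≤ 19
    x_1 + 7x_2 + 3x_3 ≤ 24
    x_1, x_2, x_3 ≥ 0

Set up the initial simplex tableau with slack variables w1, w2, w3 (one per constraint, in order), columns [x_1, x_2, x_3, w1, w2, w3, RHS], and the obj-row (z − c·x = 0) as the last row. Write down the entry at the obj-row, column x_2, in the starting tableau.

-9

The obj-row carries the negated objective coefficients: the x_2 entry is -9.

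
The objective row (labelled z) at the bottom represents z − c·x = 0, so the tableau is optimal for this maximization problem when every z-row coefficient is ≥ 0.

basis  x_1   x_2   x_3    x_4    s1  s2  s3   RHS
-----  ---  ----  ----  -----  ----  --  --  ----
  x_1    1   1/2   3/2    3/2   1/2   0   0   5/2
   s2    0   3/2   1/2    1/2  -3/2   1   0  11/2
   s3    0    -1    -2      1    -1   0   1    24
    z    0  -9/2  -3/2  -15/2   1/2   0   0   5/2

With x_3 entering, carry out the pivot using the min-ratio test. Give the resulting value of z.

5

Ratio test on column x_3 — row 1: (5/2)/(3/2) = 5/3; row 2: (11/2)/(1/2) = 11; row 3: entry -2 ≤ 0. Minimum is 5/3 at row 1 (x_1 leaves); pivot element 3/2.
Pivot on row 1; the z-row RHS becomes 5/2 − (-3/2)·(5/3) = 5.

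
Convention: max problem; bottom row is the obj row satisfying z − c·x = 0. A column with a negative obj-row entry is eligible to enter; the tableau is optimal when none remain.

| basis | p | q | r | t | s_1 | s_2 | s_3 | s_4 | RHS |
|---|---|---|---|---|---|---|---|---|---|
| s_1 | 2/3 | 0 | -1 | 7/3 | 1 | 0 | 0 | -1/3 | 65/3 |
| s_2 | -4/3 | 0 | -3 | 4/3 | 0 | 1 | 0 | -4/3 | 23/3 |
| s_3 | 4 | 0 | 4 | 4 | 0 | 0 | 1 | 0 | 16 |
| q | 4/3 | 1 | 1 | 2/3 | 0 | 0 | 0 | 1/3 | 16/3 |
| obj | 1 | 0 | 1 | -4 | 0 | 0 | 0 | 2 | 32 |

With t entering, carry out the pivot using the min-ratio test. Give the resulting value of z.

Ratio test on column t — row 1: (65/3)/(7/3) = 65/7; row 2: (23/3)/(4/3) = 23/4; row 3: 16/4 = 4; row 4: (16/3)/(2/3) = 8. Minimum is 4 at row 3 (s_3 leaves); pivot element 4.
Pivot on row 3; the obj-row RHS becomes 32 − (-4)·4 = 48.

48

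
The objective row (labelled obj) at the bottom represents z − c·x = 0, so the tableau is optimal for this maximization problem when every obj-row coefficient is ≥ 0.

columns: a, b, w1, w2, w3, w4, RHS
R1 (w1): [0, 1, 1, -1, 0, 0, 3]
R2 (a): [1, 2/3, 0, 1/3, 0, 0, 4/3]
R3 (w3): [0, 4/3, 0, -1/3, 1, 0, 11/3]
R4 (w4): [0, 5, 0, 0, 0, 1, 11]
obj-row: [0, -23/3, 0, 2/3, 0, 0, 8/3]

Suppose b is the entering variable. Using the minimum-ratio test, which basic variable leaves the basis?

Column b entries and ratios — w1: 3/1 = 3; a: (4/3)/(2/3) = 2; w3: (11/3)/(4/3) = 11/4; w4: 11/5 = 11/5.
Smallest ratio is 2 in the row of a, so a leaves.

a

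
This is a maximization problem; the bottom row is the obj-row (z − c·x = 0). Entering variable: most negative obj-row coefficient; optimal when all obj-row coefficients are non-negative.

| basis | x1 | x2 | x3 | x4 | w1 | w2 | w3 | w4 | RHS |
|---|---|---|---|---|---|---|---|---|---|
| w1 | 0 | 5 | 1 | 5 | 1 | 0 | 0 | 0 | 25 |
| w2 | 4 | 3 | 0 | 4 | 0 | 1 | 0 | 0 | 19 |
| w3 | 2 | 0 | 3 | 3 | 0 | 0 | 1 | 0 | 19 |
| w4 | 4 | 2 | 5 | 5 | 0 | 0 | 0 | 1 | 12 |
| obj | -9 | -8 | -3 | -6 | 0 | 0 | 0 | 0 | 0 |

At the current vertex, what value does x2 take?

x2 is not in the basis, so in the current basic feasible solution x2 = 0.

0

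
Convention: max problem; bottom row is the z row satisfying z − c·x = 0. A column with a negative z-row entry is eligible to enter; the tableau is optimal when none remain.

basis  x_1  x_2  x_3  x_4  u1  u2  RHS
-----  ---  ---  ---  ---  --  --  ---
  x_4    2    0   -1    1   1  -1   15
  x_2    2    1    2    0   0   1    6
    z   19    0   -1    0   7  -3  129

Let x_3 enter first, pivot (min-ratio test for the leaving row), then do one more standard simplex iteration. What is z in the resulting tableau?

147

Ratio test on column x_3 — row 1: entry -1 ≤ 0; row 2: 6/2 = 3. Minimum is 3 at row 2 (x_2 leaves); pivot element 2.
Pivot on row 2; the z-row RHS becomes 129 − (-1)·3 = 132.
Next entering variable (most negative z-row entry -5/2): u2.
Ratio test on column u2 — row 1: entry -1/2 ≤ 0; row 2: 3/(1/2) = 6. Minimum is 6 at row 2 (x_3 leaves); pivot element 1/2.
After the second pivot the z-row RHS is 132 − (-5/2)·6 = 147.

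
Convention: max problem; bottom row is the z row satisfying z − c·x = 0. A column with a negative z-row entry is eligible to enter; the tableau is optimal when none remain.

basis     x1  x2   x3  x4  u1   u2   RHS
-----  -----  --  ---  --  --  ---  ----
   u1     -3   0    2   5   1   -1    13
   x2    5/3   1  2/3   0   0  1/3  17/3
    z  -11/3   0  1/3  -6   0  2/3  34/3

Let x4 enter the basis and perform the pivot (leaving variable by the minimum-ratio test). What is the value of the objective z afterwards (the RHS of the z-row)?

Ratio test on column x4 — row 1: 13/5 = 13/5; row 2: entry 0 ≤ 0. Minimum is 13/5 at row 1 (u1 leaves); pivot element 5.
Pivot on row 1; the z-row RHS becomes 34/3 − (-6)·(13/5) = 404/15.

404/15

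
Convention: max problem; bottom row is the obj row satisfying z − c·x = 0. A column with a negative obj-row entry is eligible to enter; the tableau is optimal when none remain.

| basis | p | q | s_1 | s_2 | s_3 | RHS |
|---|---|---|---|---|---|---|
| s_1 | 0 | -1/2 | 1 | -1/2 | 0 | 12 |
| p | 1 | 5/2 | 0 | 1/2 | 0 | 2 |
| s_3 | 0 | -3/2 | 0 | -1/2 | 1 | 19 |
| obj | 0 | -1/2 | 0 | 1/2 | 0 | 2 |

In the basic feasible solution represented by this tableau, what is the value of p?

2

p is basic (row 2); its value is the RHS of that row, 2.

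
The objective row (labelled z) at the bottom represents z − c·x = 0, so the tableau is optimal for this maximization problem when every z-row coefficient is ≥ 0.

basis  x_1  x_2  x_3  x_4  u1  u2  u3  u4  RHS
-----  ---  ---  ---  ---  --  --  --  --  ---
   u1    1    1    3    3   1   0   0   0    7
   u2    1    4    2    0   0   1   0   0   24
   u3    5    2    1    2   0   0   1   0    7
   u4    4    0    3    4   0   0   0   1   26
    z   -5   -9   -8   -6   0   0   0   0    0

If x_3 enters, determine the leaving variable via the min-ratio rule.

Column x_3 entries and ratios — u1: 7/3 = 7/3; u2: 24/2 = 12; u3: 7/1 = 7; u4: 26/3 = 26/3.
Smallest ratio is 7/3 in the row of u1, so u1 leaves.

u1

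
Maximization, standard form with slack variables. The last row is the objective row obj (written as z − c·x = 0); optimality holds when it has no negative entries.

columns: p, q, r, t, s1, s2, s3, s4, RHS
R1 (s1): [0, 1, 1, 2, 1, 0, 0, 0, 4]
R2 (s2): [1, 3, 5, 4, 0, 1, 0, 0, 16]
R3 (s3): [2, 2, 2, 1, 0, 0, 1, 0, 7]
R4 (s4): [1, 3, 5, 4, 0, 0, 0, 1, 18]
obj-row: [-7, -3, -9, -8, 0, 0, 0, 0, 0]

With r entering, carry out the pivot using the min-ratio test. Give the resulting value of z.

Ratio test on column r — row 1: 4/1 = 4; row 2: 16/5 = 16/5; row 3: 7/2 = 7/2; row 4: 18/5 = 18/5. Minimum is 16/5 at row 2 (s2 leaves); pivot element 5.
Pivot on row 2; the obj-row RHS becomes 0 − (-9)·(16/5) = 144/5.

144/5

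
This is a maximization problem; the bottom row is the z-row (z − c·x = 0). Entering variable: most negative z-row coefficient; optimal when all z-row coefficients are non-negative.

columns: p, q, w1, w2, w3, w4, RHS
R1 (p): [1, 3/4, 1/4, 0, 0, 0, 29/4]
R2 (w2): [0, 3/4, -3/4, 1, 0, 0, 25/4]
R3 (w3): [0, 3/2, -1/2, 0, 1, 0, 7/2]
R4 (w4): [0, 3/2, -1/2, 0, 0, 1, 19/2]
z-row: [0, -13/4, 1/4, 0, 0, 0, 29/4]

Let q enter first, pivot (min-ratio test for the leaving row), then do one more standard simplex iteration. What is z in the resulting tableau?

Ratio test on column q — row 1: (29/4)/(3/4) = 29/3; row 2: (25/4)/(3/4) = 25/3; row 3: (7/2)/(3/2) = 7/3; row 4: (19/2)/(3/2) = 19/3. Minimum is 7/3 at row 3 (w3 leaves); pivot element 3/2.
Pivot on row 3; the z-row RHS becomes 29/4 − (-13/4)·(7/3) = 89/6.
Next entering variable (most negative z-row entry -5/6): w1.
Ratio test on column w1 — row 1: (11/2)/(1/2) = 11; row 2: entry -1/2 ≤ 0; row 3: entry -1/3 ≤ 0; row 4: entry 0 ≤ 0. Minimum is 11 at row 1 (p leaves); pivot element 1/2.
After the second pivot the z-row RHS is 89/6 − (-5/6)·11 = 24.

24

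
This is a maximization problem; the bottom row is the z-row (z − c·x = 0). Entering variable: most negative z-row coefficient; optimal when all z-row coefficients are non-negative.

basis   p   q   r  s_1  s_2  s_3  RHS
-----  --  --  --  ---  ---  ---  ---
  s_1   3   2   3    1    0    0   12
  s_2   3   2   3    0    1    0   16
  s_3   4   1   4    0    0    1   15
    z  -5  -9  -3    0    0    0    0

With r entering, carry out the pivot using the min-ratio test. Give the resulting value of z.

45/4

Ratio test on column r — row 1: 12/3 = 4; row 2: 16/3 = 16/3; row 3: 15/4 = 15/4. Minimum is 15/4 at row 3 (s_3 leaves); pivot element 4.
Pivot on row 3; the z-row RHS becomes 0 − (-3)·(15/4) = 45/4.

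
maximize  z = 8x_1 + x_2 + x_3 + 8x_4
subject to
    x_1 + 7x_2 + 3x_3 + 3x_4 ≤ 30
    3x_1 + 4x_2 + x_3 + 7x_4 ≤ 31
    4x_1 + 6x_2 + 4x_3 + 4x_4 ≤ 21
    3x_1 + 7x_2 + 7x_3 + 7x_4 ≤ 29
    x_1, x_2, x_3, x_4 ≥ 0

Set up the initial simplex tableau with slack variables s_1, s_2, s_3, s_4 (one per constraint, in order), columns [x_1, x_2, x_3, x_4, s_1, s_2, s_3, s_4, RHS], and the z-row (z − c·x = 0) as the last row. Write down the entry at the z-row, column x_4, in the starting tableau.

The z-row carries the negated objective coefficients: the x_4 entry is -8.

-8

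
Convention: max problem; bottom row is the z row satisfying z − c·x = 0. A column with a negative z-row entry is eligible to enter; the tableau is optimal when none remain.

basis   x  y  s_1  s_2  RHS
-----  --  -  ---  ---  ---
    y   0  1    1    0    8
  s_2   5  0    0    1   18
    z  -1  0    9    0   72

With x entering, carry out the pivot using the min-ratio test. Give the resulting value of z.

Ratio test on column x — row 1: entry 0 ≤ 0; row 2: 18/5 = 18/5. Minimum is 18/5 at row 2 (s_2 leaves); pivot element 5.
Pivot on row 2; the z-row RHS becomes 72 − (-1)·(18/5) = 378/5.

378/5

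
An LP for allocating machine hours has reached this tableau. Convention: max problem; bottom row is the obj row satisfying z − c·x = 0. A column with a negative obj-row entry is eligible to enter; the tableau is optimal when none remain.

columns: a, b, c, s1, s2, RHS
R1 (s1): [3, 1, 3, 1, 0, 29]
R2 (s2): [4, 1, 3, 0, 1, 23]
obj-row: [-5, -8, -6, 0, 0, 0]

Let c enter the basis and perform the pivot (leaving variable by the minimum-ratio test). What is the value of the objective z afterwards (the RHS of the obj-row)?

Ratio test on column c — row 1: 29/3 = 29/3; row 2: 23/3 = 23/3. Minimum is 23/3 at row 2 (s2 leaves); pivot element 3.
Pivot on row 2; the obj-row RHS becomes 0 − (-6)·(23/3) = 46.

46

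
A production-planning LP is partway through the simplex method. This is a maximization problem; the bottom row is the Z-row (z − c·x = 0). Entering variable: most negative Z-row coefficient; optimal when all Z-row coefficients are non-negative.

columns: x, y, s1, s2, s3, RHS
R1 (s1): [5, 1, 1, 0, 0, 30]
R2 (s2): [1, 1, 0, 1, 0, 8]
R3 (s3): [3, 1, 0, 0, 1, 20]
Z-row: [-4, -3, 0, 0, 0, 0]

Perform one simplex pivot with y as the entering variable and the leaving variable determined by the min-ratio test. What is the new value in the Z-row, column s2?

Ratio test on column y — row 1: 30/1 = 30; row 2: 8/1 = 8; row 3: 20/1 = 20. Minimum is 8 at row 2 (s2 leaves); pivot element 1.
Divide row 2 by 1; eliminate column y from the other rows.
Z-row update in column s2: 0 − (-3)·1 = 3.

3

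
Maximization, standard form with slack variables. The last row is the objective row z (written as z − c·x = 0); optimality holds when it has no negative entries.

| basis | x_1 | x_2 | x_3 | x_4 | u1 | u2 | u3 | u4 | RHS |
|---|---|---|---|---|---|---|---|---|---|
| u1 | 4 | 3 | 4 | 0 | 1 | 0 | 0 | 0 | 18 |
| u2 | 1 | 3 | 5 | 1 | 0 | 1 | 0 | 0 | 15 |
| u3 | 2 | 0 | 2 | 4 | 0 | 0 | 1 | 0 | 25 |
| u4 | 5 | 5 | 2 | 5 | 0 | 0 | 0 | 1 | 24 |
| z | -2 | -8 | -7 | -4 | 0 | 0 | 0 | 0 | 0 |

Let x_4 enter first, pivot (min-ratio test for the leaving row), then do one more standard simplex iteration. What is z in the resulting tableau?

Ratio test on column x_4 — row 1: entry 0 ≤ 0; row 2: 15/1 = 15; row 3: 25/4 = 25/4; row 4: 24/5 = 24/5. Minimum is 24/5 at row 4 (u4 leaves); pivot element 5.
Pivot on row 4; the z-row RHS becomes 0 − (-4)·(24/5) = 96/5.
Next entering variable (most negative z-row entry -27/5): x_3.
Ratio test on column x_3 — row 1: 18/4 = 9/2; row 2: (51/5)/(23/5) = 51/23; row 3: (29/5)/(2/5) = 29/2; row 4: (24/5)/(2/5) = 12. Minimum is 51/23 at row 2 (u2 leaves); pivot element 23/5.
After the second pivot the z-row RHS is 96/5 − (-27/5)·(51/23) = 717/23.

717/23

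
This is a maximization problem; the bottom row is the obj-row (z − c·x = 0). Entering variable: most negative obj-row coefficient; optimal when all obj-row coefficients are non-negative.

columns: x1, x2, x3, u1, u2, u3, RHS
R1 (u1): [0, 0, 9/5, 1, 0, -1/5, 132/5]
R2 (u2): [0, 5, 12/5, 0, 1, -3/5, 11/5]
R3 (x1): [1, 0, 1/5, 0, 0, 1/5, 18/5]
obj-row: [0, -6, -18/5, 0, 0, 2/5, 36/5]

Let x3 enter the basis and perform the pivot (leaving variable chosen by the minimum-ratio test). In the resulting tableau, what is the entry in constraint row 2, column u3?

-1/4

Ratio test on column x3 — row 1: (132/5)/(9/5) = 44/3; row 2: (11/5)/(12/5) = 11/12; row 3: (18/5)/(1/5) = 18. Minimum is 11/12 at row 2 (u2 leaves); pivot element 12/5.
Divide row 2 by 12/5; eliminate column x3 from the other rows.
In the new row 2, the u3 entry is the old entry divided by the pivot: (-3/5)/(12/5) = -1/4.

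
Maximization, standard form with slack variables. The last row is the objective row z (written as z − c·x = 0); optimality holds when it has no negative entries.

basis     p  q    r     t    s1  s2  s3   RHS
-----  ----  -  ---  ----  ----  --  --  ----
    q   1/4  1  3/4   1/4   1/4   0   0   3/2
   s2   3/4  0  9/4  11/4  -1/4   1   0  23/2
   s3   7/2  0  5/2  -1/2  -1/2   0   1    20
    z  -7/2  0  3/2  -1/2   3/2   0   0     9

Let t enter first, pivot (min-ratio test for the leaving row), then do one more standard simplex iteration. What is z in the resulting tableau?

39/2

Ratio test on column t — row 1: (3/2)/(1/4) = 6; row 2: (23/2)/(11/4) = 46/11; row 3: entry -1/2 ≤ 0. Minimum is 46/11 at row 2 (s2 leaves); pivot element 11/4.
Pivot on row 2; the z-row RHS becomes 9 − (-1/2)·(46/11) = 122/11.
Next entering variable (most negative z-row entry -37/11): p.
Ratio test on column p — row 1: (5/11)/(2/11) = 5/2; row 2: (46/11)/(3/11) = 46/3; row 3: (243/11)/(40/11) = 243/40. Minimum is 5/2 at row 1 (q leaves); pivot element 2/11.
After the second pivot the z-row RHS is 122/11 − (-37/11)·(5/2) = 39/2.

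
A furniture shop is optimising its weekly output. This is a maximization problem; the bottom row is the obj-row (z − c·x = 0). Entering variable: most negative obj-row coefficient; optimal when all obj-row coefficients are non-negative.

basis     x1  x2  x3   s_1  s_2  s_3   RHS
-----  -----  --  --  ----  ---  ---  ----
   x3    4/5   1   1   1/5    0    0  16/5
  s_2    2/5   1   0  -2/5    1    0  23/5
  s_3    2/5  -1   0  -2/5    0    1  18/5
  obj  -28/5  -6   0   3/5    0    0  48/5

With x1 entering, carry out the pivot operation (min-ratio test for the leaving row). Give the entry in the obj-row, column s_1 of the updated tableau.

Ratio test on column x1 — row 1: (16/5)/(4/5) = 4; row 2: (23/5)/(2/5) = 23/2; row 3: (18/5)/(2/5) = 9. Minimum is 4 at row 1 (x3 leaves); pivot element 4/5.
Divide row 1 by 4/5; eliminate column x1 from the other rows.
obj-row update in column s_1: 3/5 − (-28/5)·(1/4) = 2.

2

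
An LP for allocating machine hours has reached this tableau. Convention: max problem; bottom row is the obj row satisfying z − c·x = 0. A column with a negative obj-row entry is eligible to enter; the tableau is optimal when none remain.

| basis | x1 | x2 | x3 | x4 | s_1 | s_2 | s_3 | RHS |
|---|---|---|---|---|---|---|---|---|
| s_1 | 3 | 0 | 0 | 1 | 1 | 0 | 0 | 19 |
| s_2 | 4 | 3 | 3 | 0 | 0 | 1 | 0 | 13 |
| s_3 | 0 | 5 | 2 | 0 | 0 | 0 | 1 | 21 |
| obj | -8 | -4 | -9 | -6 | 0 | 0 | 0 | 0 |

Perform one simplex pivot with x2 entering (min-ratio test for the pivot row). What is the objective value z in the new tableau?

84/5

Ratio test on column x2 — row 1: entry 0 ≤ 0; row 2: 13/3 = 13/3; row 3: 21/5 = 21/5. Minimum is 21/5 at row 3 (s_3 leaves); pivot element 5.
Pivot on row 3; the obj-row RHS becomes 0 − (-4)·(21/5) = 84/5.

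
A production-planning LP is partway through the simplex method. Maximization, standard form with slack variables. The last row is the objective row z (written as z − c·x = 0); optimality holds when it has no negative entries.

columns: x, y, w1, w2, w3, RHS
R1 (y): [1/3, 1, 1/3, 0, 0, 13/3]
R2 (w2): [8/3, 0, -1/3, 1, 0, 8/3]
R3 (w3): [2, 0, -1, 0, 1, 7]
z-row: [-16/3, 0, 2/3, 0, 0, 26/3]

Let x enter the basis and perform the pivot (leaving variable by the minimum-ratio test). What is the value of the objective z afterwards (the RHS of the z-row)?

14

Ratio test on column x — row 1: (13/3)/(1/3) = 13; row 2: (8/3)/(8/3) = 1; row 3: 7/2 = 7/2. Minimum is 1 at row 2 (w2 leaves); pivot element 8/3.
Pivot on row 2; the z-row RHS becomes 26/3 − (-16/3)·1 = 14.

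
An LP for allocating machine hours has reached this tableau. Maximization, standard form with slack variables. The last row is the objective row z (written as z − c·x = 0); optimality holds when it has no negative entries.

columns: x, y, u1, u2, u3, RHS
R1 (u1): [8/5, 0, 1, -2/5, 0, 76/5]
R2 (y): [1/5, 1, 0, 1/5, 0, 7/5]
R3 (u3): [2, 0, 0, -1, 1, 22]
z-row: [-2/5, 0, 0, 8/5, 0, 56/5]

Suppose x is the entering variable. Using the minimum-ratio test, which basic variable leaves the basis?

y

Column x entries and ratios — u1: (76/5)/(8/5) = 19/2; y: (7/5)/(1/5) = 7; u3: 22/2 = 11.
Smallest ratio is 7 in the row of y, so y leaves.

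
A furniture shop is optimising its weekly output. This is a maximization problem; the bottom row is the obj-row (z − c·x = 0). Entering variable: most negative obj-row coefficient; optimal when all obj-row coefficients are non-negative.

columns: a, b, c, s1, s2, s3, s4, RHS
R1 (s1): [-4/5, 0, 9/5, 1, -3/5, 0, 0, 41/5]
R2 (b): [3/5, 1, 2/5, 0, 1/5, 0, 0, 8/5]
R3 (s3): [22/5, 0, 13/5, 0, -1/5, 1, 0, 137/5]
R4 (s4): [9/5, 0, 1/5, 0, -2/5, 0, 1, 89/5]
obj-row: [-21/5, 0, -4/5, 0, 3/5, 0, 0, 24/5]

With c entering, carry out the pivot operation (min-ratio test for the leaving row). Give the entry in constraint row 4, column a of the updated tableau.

3/2

Ratio test on column c — row 1: (41/5)/(9/5) = 41/9; row 2: (8/5)/(2/5) = 4; row 3: (137/5)/(13/5) = 137/13; row 4: (89/5)/(1/5) = 89. Minimum is 4 at row 2 (b leaves); pivot element 2/5.
Divide row 2 by 2/5; eliminate column c from the other rows.
Row 4 update in column a: 9/5 − (1/5)·(3/2) = 3/2.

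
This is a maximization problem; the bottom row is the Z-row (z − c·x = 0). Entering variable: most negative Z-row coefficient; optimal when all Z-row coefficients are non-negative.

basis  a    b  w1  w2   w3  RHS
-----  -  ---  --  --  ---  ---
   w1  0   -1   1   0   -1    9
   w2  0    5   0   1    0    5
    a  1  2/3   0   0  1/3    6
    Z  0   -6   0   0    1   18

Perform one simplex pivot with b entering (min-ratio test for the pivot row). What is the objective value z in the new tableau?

Ratio test on column b — row 1: entry -1 ≤ 0; row 2: 5/5 = 1; row 3: 6/(2/3) = 9. Minimum is 1 at row 2 (w2 leaves); pivot element 5.
Pivot on row 2; the Z-row RHS becomes 18 − (-6)·1 = 24.

24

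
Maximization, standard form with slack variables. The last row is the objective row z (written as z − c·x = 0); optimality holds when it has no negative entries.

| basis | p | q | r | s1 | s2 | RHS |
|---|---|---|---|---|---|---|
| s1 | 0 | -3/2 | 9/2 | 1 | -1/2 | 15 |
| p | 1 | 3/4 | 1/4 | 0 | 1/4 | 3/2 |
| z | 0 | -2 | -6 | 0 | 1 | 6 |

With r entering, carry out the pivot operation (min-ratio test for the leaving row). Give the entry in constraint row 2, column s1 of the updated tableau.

-1/18

Ratio test on column r — row 1: 15/(9/2) = 10/3; row 2: (3/2)/(1/4) = 6. Minimum is 10/3 at row 1 (s1 leaves); pivot element 9/2.
Divide row 1 by 9/2; eliminate column r from the other rows.
Row 2 update in column s1: 0 − (1/4)·(2/9) = -1/18.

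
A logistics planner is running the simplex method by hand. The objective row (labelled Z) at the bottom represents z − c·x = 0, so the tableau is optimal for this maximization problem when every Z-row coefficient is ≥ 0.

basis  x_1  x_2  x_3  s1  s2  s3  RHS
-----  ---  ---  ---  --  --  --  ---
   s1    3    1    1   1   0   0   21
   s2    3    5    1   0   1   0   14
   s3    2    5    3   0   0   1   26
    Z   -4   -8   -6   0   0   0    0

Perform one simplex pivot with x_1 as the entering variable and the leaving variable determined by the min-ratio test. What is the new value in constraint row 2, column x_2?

Ratio test on column x_1 — row 1: 21/3 = 7; row 2: 14/3 = 14/3; row 3: 26/2 = 13. Minimum is 14/3 at row 2 (s2 leaves); pivot element 3.
Divide row 2 by 3; eliminate column x_1 from the other rows.
In the new row 2, the x_2 entry is the old entry divided by the pivot: 5/3 = 5/3.

5/3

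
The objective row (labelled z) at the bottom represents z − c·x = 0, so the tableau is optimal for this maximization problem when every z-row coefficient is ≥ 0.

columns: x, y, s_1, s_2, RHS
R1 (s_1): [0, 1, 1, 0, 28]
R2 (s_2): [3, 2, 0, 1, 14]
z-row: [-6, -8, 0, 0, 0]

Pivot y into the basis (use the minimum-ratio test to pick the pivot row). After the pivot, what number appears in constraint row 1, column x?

-3/2

Ratio test on column y — row 1: 28/1 = 28; row 2: 14/2 = 7. Minimum is 7 at row 2 (s_2 leaves); pivot element 2.
Divide row 2 by 2; eliminate column y from the other rows.
Row 1 update in column x: 0 − 1·(3/2) = -3/2.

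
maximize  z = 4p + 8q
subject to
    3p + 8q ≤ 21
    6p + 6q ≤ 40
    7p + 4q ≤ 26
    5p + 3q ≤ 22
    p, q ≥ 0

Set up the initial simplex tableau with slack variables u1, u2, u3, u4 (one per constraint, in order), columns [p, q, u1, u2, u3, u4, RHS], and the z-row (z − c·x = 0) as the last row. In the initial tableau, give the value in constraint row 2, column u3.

Slack u3 belongs to constraint 3; its column is the unit vector e_3, so the entry in row 2 is 0.

0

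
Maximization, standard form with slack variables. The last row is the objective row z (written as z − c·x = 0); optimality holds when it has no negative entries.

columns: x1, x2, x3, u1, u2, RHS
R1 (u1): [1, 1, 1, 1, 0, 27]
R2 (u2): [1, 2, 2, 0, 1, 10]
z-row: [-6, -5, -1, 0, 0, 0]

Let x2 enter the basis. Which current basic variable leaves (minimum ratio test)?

u2

Column x2 entries and ratios — u1: 27/1 = 27; u2: 10/2 = 5.
Smallest ratio is 5 in the row of u2, so u2 leaves.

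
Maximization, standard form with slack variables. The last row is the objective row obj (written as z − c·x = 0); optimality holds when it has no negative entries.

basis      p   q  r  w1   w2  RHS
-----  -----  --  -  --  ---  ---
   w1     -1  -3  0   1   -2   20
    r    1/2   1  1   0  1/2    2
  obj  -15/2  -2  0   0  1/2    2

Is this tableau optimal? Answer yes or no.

The obj-row has a negative entry -15/2 in column p, so it is not optimal.

no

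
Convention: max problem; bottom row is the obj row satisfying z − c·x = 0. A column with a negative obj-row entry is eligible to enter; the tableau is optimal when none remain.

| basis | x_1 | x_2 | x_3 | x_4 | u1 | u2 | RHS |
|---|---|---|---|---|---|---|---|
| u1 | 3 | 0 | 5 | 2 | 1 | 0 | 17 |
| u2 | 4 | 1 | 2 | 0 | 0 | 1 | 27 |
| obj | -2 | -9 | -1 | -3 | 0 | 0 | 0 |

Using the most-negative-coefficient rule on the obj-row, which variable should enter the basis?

Negative obj-row entries: x_1: -2, x_2: -9, x_3: -1, x_4: -3.
The most negative is -9 in column x_2, so x_2 enters.

x_2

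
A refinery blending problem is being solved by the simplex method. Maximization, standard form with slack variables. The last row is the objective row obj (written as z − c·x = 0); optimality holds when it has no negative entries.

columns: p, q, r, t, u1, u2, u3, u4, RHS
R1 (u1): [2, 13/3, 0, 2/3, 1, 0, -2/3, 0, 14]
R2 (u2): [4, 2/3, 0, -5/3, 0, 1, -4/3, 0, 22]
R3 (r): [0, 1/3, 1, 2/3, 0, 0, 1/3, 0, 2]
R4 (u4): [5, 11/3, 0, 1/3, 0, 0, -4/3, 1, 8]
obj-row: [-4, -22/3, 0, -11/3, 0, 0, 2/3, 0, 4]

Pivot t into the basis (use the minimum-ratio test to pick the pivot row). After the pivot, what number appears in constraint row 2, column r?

Ratio test on column t — row 1: 14/(2/3) = 21; row 2: entry -5/3 ≤ 0; row 3: 2/(2/3) = 3; row 4: 8/(1/3) = 24. Minimum is 3 at row 3 (r leaves); pivot element 2/3.
Divide row 3 by 2/3; eliminate column t from the other rows.
Row 2 update in column r: 0 − (-5/3)·(3/2) = 5/2.

5/2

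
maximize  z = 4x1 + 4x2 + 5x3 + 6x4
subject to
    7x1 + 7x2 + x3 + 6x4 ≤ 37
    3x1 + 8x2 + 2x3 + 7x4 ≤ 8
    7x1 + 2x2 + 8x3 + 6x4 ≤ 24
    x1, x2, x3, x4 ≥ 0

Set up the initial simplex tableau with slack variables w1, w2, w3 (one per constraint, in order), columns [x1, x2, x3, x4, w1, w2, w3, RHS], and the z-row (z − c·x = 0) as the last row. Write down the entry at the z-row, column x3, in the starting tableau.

-5

The z-row carries the negated objective coefficients: the x3 entry is -5.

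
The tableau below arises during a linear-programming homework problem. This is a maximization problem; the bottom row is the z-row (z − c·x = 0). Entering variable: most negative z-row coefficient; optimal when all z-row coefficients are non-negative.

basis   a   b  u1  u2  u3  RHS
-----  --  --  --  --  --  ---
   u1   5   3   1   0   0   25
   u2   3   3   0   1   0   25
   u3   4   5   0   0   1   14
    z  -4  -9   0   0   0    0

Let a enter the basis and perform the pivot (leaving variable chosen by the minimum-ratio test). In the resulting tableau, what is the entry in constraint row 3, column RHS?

7/2

Ratio test on column a — row 1: 25/5 = 5; row 2: 25/3 = 25/3; row 3: 14/4 = 7/2. Minimum is 7/2 at row 3 (u3 leaves); pivot element 4.
Divide row 3 by 4; eliminate column a from the other rows.
In the new row 3, the RHS entry is the old entry divided by the pivot: 14/4 = 7/2.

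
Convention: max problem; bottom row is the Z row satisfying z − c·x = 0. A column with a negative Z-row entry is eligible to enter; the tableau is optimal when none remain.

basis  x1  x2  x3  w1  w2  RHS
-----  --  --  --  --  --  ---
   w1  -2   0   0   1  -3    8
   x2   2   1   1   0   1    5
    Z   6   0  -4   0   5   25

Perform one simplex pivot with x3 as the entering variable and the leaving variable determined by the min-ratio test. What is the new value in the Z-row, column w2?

9

Ratio test on column x3 — row 1: entry 0 ≤ 0; row 2: 5/1 = 5. Minimum is 5 at row 2 (x2 leaves); pivot element 1.
Divide row 2 by 1; eliminate column x3 from the other rows.
Z-row update in column w2: 5 − (-4)·1 = 9.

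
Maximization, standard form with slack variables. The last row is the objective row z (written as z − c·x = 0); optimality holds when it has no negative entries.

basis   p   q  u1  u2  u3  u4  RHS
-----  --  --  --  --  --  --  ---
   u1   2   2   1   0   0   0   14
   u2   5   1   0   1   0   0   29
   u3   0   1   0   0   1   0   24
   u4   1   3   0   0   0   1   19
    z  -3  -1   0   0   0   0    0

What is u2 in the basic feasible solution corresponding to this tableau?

29

u2 is basic (row 2); its value is the RHS of that row, 29.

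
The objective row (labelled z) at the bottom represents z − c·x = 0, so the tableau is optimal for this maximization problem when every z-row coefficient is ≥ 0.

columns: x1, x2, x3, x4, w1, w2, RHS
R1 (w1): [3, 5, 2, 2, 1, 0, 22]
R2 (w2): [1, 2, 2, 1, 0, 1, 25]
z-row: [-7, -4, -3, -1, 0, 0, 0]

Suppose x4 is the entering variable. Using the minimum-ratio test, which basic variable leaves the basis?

Column x4 entries and ratios — w1: 22/2 = 11; w2: 25/1 = 25.
Smallest ratio is 11 in the row of w1, so w1 leaves.

w1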